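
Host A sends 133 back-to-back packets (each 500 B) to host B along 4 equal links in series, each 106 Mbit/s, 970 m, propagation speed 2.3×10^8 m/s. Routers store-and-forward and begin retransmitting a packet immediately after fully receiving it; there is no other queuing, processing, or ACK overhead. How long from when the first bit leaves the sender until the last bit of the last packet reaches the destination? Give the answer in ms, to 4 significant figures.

5.149 ms

Per-hop transmission t_tx = L/R = 4000/106000000 = 0.0377358 ms.
Per-hop propagation t_prop = 970/2.3e+08 = 0.00421739 ms.
Pipeline fill: first packet needs 4·t_tx to clear all hops; remaining 132 packets each add one t_tx.
Total = (4+133-1)·t_tx + 4·t_prop = 136·0.0377358 + 4·0.00421739 = 5.149 ms.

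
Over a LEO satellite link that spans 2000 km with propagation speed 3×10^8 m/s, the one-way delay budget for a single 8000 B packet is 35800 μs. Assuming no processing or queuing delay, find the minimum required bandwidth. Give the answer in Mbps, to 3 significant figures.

2.20 Mbps

L = 64000 bits.
Propagation delay = 2000000 / 300000000 = 6666.67 μs.
Transmission budget = 35800 − 6666.67 = 29133.3 μs.
R ≥ L / t_tx = 64000 bits / 0.0291333 s = 2.20 Mbps.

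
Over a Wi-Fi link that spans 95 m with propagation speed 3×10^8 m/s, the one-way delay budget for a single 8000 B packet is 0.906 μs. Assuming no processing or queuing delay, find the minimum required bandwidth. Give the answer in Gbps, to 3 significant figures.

109 Gbps

L = 64000 bits.
Propagation delay = 95 / 300000000 = 0.316667 μs.
Transmission budget = 0.906 − 0.316667 = 0.589333 μs.
R ≥ L / t_tx = 64000 bits / 5.89333e-07 s = 109 Gbps.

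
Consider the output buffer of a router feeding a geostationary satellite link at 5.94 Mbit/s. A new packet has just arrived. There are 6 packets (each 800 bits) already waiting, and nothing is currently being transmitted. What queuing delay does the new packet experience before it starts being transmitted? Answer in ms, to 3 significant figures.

Each queued packet: L/R = 800/5940000 = 0.13468 ms.
6 queued → 0.808081 ms.
Queuing delay = 0.808 ms.

0.808 ms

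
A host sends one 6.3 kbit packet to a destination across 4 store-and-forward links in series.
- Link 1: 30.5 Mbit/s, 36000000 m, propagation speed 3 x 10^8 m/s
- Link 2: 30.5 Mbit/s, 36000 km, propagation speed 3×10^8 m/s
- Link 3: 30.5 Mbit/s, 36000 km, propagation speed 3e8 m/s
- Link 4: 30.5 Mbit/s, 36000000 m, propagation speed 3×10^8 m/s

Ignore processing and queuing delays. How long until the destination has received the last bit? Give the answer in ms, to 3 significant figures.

L = 6300 bits.
Transmission delay per hop = L/R = 6300/30500000 = 0.206557 ms; 4 hops → 0.82623 ms.
Propagation delays (d/s per hop): 120, 120, 120, 120 ms; sum = 480 ms.
End-to-end = 481 ms.

481 ms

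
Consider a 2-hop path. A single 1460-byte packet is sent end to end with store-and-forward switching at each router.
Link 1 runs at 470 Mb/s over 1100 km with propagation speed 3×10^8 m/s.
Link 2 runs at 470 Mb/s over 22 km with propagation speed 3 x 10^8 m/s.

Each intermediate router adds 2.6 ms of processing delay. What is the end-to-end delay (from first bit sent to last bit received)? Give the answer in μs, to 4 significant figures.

L = 1460 × 8 = 11680 bits.
Transmission delay per hop = L/R = 11680/470000000 = 24.8511 μs; 2 hops → 49.7021 μs.
Propagation delays (d/s per hop): 3666.67, 73.3333 μs; sum = 3740 μs.
Processing at 1 router(s): 1 × 2.6 ms = 2600 μs.
End-to-end = 6390 μs.

6390 μs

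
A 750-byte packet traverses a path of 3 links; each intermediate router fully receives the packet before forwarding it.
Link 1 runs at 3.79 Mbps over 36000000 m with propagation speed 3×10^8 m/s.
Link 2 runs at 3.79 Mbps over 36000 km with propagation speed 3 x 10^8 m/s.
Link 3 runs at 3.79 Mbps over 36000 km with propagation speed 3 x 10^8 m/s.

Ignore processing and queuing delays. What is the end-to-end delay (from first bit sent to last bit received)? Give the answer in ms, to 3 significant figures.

L = 750 × 8 = 6000 bits.
Transmission delay per hop = L/R = 6000/3790000 = 1.58311 ms; 3 hops → 4.74934 ms.
Propagation delays (d/s per hop): 120, 120, 120 ms; sum = 360 ms.
End-to-end = 365 ms.

365 ms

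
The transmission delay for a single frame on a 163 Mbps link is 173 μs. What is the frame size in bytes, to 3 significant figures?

L = R × t_tx = 163000000 b/s × 0.000173 s = 28199 bits.
In bytes: 28199 / 8 = 3520 bytes.

3520 bytes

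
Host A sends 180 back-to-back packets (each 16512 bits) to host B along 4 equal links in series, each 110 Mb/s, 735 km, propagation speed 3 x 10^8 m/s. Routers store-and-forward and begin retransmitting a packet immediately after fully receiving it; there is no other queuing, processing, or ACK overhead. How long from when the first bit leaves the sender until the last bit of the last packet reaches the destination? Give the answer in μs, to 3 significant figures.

Per-hop transmission t_tx = L/R = 16512/110000000 = 150.109 μs.
Per-hop propagation t_prop = 735000/300000000 = 2450 μs.
Pipeline fill: first packet needs 4·t_tx to clear all hops; remaining 179 packets each add one t_tx.
Total = (4+180-1)·t_tx + 4·t_prop = 183·150.109 + 4·2450 = 37300 μs.

37300 μs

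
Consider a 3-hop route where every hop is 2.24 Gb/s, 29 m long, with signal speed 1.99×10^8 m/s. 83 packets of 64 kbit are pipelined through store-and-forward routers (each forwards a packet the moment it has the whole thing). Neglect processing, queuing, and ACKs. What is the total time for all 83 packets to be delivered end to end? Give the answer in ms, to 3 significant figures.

2.43 ms

Per-hop transmission t_tx = L/R = 64000/2240000000 = 0.0285714 ms.
Per-hop propagation t_prop = 29/199000000 = 0.000145729 ms.
Pipeline fill: first packet needs 3·t_tx to clear all hops; remaining 82 packets each add one t_tx.
Total = (3+83-1)·t_tx + 3·t_prop = 85·0.0285714 + 3·0.000145729 = 2.43 ms.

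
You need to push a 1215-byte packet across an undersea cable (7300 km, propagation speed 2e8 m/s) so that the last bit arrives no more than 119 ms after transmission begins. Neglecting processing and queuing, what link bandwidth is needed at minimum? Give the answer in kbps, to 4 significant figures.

117.8 kbps

L = 9720 bits.
Propagation delay = 7300000 / 200000000 = 36.5 ms.
Transmission budget = 119 − 36.5 = 82.5 ms.
R ≥ L / t_tx = 9720 bits / 0.0825 s = 117.8 kbps.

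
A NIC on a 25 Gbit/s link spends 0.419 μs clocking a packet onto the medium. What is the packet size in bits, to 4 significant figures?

L = R × t_tx = 25000000000 b/s × 4.19e-07 s = 10475 bits.

10480 bits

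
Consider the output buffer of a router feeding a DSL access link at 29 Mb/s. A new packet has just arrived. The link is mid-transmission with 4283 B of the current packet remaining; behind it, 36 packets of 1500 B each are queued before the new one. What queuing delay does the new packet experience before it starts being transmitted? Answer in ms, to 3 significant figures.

Each queued packet: L/R = 12000/29000000 = 0.413793 ms.
36 queued → 14.8966 ms.
Plus remaining 34264 bits of current packet: 1.18152 ms.
Queuing delay = 16.1 ms.

16.1 ms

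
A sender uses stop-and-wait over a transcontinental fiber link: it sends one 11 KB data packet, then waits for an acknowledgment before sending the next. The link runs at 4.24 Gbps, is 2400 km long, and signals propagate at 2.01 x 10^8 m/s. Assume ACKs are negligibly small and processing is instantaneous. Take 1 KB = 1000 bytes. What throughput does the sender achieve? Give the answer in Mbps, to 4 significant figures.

3.682 Mbps

t_tx = L/R = 88000/4240000000 = 2.07547e-05 s.
t_prop = 2400000/2.01e+08 = 0.0119403 s; RTT = 0.0238806 s.
Cycle = t_tx + RTT = 0.0239014 s.
Throughput = L / cycle = 88000 / 0.0239014 = 3.682 Mbps.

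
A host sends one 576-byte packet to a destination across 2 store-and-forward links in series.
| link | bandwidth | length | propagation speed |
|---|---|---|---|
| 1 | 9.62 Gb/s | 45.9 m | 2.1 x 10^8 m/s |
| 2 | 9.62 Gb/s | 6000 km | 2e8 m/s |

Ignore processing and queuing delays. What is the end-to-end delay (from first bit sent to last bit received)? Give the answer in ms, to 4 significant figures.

L = 576 × 8 = 4608 bits.
Transmission delay per hop = L/R = 4608/9620000000 = 0.000479002 ms; 2 hops → 0.000958004 ms.
Propagation delays (d/s per hop): 0.000218571, 30 ms; sum = 30.0002 ms.
End-to-end = 30.00 ms.

30.00 ms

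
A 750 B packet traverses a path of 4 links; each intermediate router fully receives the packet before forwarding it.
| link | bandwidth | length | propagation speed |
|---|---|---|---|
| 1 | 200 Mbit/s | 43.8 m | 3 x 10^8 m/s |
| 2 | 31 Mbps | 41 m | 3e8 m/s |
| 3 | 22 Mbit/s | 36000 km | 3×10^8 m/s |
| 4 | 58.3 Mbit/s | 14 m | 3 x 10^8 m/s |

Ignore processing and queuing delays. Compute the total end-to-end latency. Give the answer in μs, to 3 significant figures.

121000 μs

L = 750 × 8 = 6000 bits.
Transmission delays (L/R per hop): 30, 193.548, 272.727, 102.916 μs; sum = 599.192 μs.
Propagation delays (d/s per hop): 0.146, 0.136667, 120000, 0.0466667 μs; sum = 120000 μs.
End-to-end = 121000 μs.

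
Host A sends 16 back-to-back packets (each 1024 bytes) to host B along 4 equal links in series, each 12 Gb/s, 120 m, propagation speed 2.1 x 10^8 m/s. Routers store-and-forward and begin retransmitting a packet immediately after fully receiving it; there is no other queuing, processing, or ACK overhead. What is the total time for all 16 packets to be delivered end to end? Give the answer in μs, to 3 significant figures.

15.3 μs

Per-hop transmission t_tx = L/R = 8192/12000000000 = 0.682667 μs.
Per-hop propagation t_prop = 120/210000000 = 0.571429 μs.
Pipeline fill: first packet needs 4·t_tx to clear all hops; remaining 15 packets each add one t_tx.
Total = (4+16-1)·t_tx + 4·t_prop = 19·0.682667 + 4·0.571429 = 15.3 μs.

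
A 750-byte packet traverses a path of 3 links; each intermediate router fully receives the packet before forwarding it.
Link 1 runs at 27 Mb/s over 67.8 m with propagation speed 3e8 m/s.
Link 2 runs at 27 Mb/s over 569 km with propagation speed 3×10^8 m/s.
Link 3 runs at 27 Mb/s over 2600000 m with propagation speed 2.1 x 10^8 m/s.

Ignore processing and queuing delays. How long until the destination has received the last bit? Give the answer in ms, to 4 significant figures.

14.94 ms

L = 750 × 8 = 6000 bits.
Transmission delay per hop = L/R = 6000/27000000 = 0.222222 ms; 3 hops → 0.666667 ms.
Propagation delays (d/s per hop): 0.000226, 1.89667, 12.381 ms; sum = 14.2778 ms.
End-to-end = 14.94 ms.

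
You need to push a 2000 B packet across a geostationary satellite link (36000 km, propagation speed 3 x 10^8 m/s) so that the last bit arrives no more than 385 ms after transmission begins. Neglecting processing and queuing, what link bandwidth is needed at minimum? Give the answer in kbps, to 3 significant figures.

L = 16000 bits.
Propagation delay = 36000000 / 300000000 = 120 ms.
Transmission budget = 385 − 120 = 265 ms.
R ≥ L / t_tx = 16000 bits / 0.265 s = 60.4 kbps.

60.4 kbps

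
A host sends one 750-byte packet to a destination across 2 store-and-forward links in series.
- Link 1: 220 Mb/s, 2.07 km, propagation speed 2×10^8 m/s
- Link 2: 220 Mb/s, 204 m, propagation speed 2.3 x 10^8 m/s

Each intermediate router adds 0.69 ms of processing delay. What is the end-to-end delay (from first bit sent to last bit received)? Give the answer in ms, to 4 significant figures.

L = 750 × 8 = 6000 bits.
Transmission delay per hop = L/R = 6000/220000000 = 0.0272727 ms; 2 hops → 0.0545455 ms.
Propagation delays (d/s per hop): 0.01035, 0.000886957 ms; sum = 0.011237 ms.
Processing at 1 router(s): 1 × 0.69 ms = 0.69 ms.
End-to-end = 0.7558 ms.

0.7558 ms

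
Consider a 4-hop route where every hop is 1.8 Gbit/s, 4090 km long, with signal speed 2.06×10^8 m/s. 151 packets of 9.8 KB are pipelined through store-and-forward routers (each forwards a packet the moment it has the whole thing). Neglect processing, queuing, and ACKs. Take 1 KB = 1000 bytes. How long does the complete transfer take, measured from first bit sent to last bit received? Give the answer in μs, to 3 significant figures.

Per-hop transmission t_tx = L/R = 78400/1800000000 = 43.5556 μs.
Per-hop propagation t_prop = 4090000/206000000 = 19854.4 μs.
Pipeline fill: first packet needs 4·t_tx to clear all hops; remaining 150 packets each add one t_tx.
Total = (4+151-1)·t_tx + 4·t_prop = 154·43.5556 + 4·19854.4 = 86100 μs.

86100 μs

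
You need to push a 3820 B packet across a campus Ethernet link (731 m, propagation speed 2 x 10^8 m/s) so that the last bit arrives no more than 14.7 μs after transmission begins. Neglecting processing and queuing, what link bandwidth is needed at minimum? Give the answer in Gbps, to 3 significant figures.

2.77 Gbps

L = 30560 bits.
Propagation delay = 731 / 200000000 = 3.655 μs.
Transmission budget = 14.7 − 3.655 = 11.045 μs.
R ≥ L / t_tx = 30560 bits / 1.1045e-05 s = 2.77 Gbps.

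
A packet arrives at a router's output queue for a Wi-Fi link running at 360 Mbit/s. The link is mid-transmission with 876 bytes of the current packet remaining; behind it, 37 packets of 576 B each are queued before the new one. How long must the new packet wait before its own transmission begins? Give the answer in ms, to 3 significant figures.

Each queued packet: L/R = 4608/360000000 = 0.0128 ms.
37 queued → 0.4736 ms.
Plus remaining 7008 bits of current packet: 0.0194667 ms.
Queuing delay = 0.493 ms.

0.493 ms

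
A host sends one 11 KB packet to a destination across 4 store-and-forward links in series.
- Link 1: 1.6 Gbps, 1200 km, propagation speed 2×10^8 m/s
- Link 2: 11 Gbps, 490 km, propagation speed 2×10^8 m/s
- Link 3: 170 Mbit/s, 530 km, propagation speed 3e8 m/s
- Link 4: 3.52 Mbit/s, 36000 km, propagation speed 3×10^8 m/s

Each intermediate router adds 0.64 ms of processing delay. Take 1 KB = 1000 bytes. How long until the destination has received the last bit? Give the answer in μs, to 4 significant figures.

157700 μs

L = 88000 bits.
Transmission delays (L/R per hop): 55, 8, 517.647, 25000 μs; sum = 25580.6 μs.
Propagation delays (d/s per hop): 6000, 2450, 1766.67, 120000 μs; sum = 130217 μs.
Processing at 3 router(s): 3 × 0.64 ms = 1920 μs.
End-to-end = 157700 μs.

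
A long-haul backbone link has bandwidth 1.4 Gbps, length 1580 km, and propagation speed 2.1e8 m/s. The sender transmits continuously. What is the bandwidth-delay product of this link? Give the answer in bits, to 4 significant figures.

Propagation delay = 1580000 / 210000000 = 0.00752381 s.
BDP = R × t_prop = 1400000000 × 0.00752381 = 10533300 bits.

10530000 bits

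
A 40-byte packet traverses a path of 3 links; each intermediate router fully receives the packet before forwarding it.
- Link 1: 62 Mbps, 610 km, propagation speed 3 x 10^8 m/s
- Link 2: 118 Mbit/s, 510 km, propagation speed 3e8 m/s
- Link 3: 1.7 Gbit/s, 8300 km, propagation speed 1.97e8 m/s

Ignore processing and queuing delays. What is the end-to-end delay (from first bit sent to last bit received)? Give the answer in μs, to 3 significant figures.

L = 40 × 8 = 320 bits.
Transmission delays (L/R per hop): 5.16129, 2.71186, 0.188235 μs; sum = 8.06139 μs.
Propagation delays (d/s per hop): 2033.33, 1700, 42132 μs; sum = 45865.3 μs.
End-to-end = 45900 μs.

45900 μs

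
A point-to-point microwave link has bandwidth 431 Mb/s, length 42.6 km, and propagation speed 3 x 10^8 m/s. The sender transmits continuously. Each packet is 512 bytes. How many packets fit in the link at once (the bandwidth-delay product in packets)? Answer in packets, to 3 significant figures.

Propagation delay = 42600 / 300000000 = 0.000142 s.
BDP = R × t_prop = 431000000 × 0.000142 = 61202 bits.
In packets of 4096 bits: 14.9 packets.

14.9 packets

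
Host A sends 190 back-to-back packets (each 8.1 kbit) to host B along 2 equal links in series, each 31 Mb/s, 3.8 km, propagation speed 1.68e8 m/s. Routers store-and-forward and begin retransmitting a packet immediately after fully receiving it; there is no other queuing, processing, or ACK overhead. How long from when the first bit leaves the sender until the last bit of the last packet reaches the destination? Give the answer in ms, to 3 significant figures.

50.0 ms

Per-hop transmission t_tx = L/R = 8100/31000000 = 0.26129 ms.
Per-hop propagation t_prop = 3800/168000000 = 0.022619 ms.
Pipeline fill: first packet needs 2·t_tx to clear all hops; remaining 189 packets each add one t_tx.
Total = (2+190-1)·t_tx + 2·t_prop = 191·0.26129 + 2·0.022619 = 50.0 ms.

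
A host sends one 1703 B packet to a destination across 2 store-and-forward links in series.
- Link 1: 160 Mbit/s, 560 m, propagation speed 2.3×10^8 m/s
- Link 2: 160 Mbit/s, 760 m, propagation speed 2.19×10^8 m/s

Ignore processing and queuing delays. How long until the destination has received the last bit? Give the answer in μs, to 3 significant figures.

176 μs

L = 1703 × 8 = 13624 bits.
Transmission delay per hop = L/R = 13624/160000000 = 85.15 μs; 2 hops → 170.3 μs.
Propagation delays (d/s per hop): 2.43478, 3.47032 μs; sum = 5.9051 μs.
End-to-end = 176 μs.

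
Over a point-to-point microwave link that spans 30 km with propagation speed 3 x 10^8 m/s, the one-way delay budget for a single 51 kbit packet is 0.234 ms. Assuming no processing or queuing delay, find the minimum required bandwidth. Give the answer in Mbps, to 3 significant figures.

Propagation delay = 30000 / 300000000 = 0.1 ms.
Transmission budget = 0.234 − 0.1 = 0.134 ms.
R ≥ L / t_tx = 51000 bits / 0.000134 s = 381 Mbps.

381 Mbps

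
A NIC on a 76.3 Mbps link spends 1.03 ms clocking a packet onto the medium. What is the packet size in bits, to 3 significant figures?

78600 bits

L = R × t_tx = 76300000 b/s × 0.00103 s = 78589 bits.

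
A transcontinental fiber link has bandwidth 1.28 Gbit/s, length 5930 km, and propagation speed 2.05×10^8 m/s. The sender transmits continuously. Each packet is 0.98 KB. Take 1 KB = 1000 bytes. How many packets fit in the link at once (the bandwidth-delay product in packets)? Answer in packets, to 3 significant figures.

Propagation delay = 5930000 / 2.05e+08 = 0.0289268 s.
BDP = R × t_prop = 1280000000 × 0.0289268 = 37026300 bits.
In packets of 7840 bits: 4720 packets.

4720 packets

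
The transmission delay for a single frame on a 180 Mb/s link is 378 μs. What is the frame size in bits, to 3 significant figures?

68000 bits

L = R × t_tx = 180000000 b/s × 0.000378 s = 68040 bits.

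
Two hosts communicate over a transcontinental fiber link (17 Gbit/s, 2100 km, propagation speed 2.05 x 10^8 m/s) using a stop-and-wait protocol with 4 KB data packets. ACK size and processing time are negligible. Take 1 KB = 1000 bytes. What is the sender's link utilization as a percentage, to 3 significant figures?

t_tx = L/R = 32000/17000000000 = 1.88235e-06 s.
t_prop = 2100000/2.05e+08 = 0.0102439 s; RTT = 0.0204878 s.
Cycle = t_tx + RTT = 0.0204897 s.
Utilization = t_tx / cycle = 1.88235e-06/0.0204897 = 0.00919 %.

0.00919 %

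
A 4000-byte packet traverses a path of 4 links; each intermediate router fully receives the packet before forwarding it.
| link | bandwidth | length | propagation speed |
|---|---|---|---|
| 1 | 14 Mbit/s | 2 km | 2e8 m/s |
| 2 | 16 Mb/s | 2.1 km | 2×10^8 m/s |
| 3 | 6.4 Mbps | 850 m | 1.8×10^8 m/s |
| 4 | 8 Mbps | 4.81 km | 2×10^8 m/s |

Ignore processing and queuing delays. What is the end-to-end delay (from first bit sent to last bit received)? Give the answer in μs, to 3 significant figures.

L = 4000 × 8 = 32000 bits.
Transmission delays (L/R per hop): 2285.71, 2000, 5000, 4000 μs; sum = 13285.7 μs.
Propagation delays (d/s per hop): 10, 10.5, 4.72222, 24.05 μs; sum = 49.2722 μs.
End-to-end = 13300 μs.

13300 μs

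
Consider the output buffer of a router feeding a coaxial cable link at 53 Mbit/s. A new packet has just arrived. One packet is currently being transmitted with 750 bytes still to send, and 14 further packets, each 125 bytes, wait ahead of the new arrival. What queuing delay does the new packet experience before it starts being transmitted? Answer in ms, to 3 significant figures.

Each queued packet: L/R = 1000/53000000 = 0.0188679 ms.
14 queued → 0.264151 ms.
Plus remaining 6000 bits of current packet: 0.113208 ms.
Queuing delay = 0.377 ms.

0.377 ms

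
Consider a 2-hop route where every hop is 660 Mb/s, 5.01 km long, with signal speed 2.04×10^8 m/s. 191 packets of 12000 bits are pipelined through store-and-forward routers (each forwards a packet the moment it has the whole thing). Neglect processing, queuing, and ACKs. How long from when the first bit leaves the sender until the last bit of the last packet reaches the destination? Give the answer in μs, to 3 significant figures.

3540 μs

Per-hop transmission t_tx = L/R = 12000/660000000 = 18.1818 μs.
Per-hop propagation t_prop = 5010/204000000 = 24.5588 μs.
Pipeline fill: first packet needs 2·t_tx to clear all hops; remaining 190 packets each add one t_tx.
Total = (2+191-1)·t_tx + 2·t_prop = 192·18.1818 + 2·24.5588 = 3540 μs.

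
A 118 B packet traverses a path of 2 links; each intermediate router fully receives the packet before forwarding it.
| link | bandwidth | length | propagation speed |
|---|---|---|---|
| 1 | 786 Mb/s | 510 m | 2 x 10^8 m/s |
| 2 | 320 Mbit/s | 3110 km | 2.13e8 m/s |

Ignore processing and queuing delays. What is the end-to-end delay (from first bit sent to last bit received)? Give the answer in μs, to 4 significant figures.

L = 118 × 8 = 944 bits.
Transmission delays (L/R per hop): 1.20102, 2.95 μs; sum = 4.15102 μs.
Propagation delays (d/s per hop): 2.55, 14600.9 μs; sum = 14603.5 μs.
End-to-end = 14610 μs.

14610 μs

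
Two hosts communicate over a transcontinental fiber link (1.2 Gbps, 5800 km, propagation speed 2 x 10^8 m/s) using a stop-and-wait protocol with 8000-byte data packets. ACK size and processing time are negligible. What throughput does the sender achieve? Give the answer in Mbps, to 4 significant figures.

1.102 Mbps

t_tx = L/R = 64000/1200000000 = 5.33333e-05 s.
t_prop = 5800000/200000000 = 0.029 s; RTT = 0.058 s.
Cycle = t_tx + RTT = 0.0580533 s.
Throughput = L / cycle = 64000 / 0.0580533 = 1.102 Mbps.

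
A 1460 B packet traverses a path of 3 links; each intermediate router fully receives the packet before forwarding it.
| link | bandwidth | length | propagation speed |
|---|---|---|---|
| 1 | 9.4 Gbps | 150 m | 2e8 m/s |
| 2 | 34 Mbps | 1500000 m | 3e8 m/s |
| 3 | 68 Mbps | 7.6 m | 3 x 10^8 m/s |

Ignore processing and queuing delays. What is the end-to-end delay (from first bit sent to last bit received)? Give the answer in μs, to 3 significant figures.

L = 1460 × 8 = 11680 bits.
Transmission delays (L/R per hop): 1.24255, 343.529, 171.765 μs; sum = 516.537 μs.
Propagation delays (d/s per hop): 0.75, 5000, 0.0253333 μs; sum = 5000.78 μs.
End-to-end = 5520 μs.

5520 μs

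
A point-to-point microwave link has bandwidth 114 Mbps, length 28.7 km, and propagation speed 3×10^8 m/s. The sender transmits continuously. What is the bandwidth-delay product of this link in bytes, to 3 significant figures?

Propagation delay = 28700 / 300000000 = 9.56667e-05 s.
BDP = R × t_prop = 114000000 × 9.56667e-05 = 10906 bits.
In bytes: 10906/8 = 1360 bytes.

1360 bytes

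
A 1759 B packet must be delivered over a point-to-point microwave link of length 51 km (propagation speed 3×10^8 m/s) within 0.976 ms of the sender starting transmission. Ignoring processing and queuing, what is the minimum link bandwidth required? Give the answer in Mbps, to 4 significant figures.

17.46 Mbps

L = 14072 bits.
Propagation delay = 51000 / 300000000 = 0.17 ms.
Transmission budget = 0.976 − 0.17 = 0.806 ms.
R ≥ L / t_tx = 14072 bits / 0.000806 s = 17.46 Mbps.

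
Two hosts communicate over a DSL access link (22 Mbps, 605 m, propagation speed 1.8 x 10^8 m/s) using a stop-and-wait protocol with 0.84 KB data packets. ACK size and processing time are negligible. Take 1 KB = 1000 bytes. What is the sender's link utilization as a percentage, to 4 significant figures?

97.85 %

t_tx = L/R = 6720/22000000 = 0.000305455 s.
t_prop = 605/180000000 = 3.36111e-06 s; RTT = 6.72222e-06 s.
Cycle = t_tx + RTT = 0.000312177 s.
Utilization = t_tx / cycle = 0.000305455/0.000312177 = 97.85 %.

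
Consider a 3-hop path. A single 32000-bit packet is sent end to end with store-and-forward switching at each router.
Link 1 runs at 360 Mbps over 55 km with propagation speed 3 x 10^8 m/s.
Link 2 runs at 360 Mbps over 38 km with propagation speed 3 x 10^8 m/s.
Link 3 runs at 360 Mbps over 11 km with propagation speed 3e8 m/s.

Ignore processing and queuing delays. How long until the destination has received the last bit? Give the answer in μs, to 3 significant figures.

Transmission delay per hop = L/R = 32000/360000000 = 88.8889 μs; 3 hops → 266.667 μs.
Propagation delays (d/s per hop): 183.333, 126.667, 36.6667 μs; sum = 346.667 μs.
End-to-end = 613 μs.

613 μs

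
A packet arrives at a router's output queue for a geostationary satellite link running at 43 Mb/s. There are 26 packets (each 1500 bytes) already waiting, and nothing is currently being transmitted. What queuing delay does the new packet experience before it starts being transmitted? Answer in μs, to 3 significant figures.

Each queued packet: L/R = 12000/43000000 = 279.07 μs.
26 queued → 7255.81 μs.
Queuing delay = 7260 μs.

7260 μs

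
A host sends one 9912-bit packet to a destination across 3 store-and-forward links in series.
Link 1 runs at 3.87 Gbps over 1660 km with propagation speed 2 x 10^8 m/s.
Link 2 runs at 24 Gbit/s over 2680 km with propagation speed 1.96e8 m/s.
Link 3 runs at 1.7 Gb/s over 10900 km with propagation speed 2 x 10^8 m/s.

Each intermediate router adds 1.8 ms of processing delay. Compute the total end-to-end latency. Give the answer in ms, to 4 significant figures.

80.08 ms

Transmission delays (L/R per hop): 0.00256124, 0.000413, 0.00583059 ms; sum = 0.00880483 ms.
Propagation delays (d/s per hop): 8.3, 13.6735, 54.5 ms; sum = 76.4735 ms.
Processing at 2 router(s): 2 × 1.8 ms = 3.6 ms.
End-to-end = 80.08 ms.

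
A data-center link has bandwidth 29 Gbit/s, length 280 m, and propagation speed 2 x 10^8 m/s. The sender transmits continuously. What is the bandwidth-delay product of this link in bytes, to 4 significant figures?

5075 bytes

Propagation delay = 280 / 200000000 = 1.4e-06 s.
BDP = R × t_prop = 29000000000 × 1.4e-06 = 40600 bits.
In bytes: 40600/8 = 5075 bytes.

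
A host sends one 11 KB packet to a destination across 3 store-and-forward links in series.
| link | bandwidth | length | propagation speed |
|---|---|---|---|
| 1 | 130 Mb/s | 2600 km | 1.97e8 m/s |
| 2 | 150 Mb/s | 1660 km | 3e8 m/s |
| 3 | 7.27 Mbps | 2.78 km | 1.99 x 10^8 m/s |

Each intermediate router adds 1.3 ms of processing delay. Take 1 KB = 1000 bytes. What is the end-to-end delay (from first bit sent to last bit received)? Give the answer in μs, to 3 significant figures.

34700 μs

L = 88000 bits.
Transmission delays (L/R per hop): 676.923, 586.667, 12104.5 μs; sum = 13368.1 μs.
Propagation delays (d/s per hop): 13198, 5533.33, 13.9698 μs; sum = 18745.3 μs.
Processing at 2 router(s): 2 × 1.3 ms = 2600 μs.
End-to-end = 34700 μs.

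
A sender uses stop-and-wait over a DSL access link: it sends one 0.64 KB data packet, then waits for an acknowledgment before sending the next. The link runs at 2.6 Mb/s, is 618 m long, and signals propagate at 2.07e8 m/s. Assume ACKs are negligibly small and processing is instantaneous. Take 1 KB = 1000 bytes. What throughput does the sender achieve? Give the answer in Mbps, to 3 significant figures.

2.59 Mbps

t_tx = L/R = 5120/2600000 = 0.00196923 s.
t_prop = 618/2.07e+08 = 2.98551e-06 s; RTT = 5.97101e-06 s.
Cycle = t_tx + RTT = 0.0019752 s.
Throughput = L / cycle = 5120 / 0.0019752 = 2.59 Mbps.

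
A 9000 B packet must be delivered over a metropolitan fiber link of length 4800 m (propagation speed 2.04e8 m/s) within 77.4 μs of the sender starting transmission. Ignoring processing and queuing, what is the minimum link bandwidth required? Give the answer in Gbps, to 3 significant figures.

L = 72000 bits.
Propagation delay = 4800 / 204000000 = 23.5294 μs.
Transmission budget = 77.4 − 23.5294 = 53.8706 μs.
R ≥ L / t_tx = 72000 bits / 5.38706e-05 s = 1.34 Gbps.

1.34 Gbps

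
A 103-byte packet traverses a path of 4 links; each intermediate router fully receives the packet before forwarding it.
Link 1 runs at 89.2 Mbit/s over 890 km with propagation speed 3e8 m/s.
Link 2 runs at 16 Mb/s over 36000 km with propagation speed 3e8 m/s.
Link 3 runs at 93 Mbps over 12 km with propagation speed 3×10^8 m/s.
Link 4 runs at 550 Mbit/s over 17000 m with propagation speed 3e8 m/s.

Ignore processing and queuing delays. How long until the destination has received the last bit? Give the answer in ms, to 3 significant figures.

123 ms

L = 103 × 8 = 824 bits.
Transmission delays (L/R per hop): 0.00923767, 0.0515, 0.00886022, 0.00149818 ms; sum = 0.0710961 ms.
Propagation delays (d/s per hop): 2.96667, 120, 0.04, 0.0566667 ms; sum = 123.063 ms.
End-to-end = 123 ms.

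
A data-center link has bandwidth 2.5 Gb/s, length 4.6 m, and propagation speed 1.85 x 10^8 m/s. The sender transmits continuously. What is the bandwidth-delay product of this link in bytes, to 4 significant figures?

Propagation delay = 4.6 / 185000000 = 2.48649e-08 s.
BDP = R × t_prop = 2500000000 × 2.48649e-08 = 62.1622 bits.
In bytes: 62.1622/8 = 7.770 bytes.

7.770 bytes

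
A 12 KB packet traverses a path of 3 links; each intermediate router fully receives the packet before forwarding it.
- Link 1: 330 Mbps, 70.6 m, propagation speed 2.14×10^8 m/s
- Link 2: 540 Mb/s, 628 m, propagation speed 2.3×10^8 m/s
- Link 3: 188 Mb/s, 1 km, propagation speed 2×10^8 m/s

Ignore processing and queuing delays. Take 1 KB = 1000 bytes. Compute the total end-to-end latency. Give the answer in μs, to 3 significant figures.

L = 96000 bits.
Transmission delays (L/R per hop): 290.909, 177.778, 510.638 μs; sum = 979.325 μs.
Propagation delays (d/s per hop): 0.329907, 2.73043, 5 μs; sum = 8.06034 μs.
End-to-end = 987 μs.

987 μs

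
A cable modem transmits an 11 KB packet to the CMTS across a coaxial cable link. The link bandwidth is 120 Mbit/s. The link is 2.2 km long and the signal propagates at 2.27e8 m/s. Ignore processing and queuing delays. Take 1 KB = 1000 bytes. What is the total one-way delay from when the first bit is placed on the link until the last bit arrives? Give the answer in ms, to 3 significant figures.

L = 88000 bits.
Transmission delay = L/R = 88000 / 120000000 = 0.733333 ms.
Propagation delay = d/s = 2200 m / 227000000 m/s = 0.00969163 ms.
Total = 0.743 ms.

0.743 ms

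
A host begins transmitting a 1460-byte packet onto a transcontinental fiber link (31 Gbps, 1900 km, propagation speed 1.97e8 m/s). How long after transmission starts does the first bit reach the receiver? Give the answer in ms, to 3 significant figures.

First bit experiences only propagation delay: d/s = 1900000/197000000 = 9.64 ms.

9.64 ms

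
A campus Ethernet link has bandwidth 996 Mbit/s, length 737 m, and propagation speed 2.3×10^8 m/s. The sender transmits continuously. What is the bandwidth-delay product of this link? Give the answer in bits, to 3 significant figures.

3190 bits

Propagation delay = 737 / 2.3e+08 = 3.20435e-06 s.
BDP = R × t_prop = 996000000 × 3.20435e-06 = 3191.53 bits.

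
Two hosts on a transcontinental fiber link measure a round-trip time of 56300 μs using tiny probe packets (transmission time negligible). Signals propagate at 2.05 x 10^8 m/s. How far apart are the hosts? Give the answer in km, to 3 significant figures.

5770 km

One-way propagation = RTT/2 = 28150 μs.
d = s × t = 2.05e+08 × 0.02815 = 5770 km.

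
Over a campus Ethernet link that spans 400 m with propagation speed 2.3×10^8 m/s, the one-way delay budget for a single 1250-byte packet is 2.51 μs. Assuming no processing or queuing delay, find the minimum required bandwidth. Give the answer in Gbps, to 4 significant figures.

12.97 Gbps

L = 10000 bits.
Propagation delay = 400 / 2.3e+08 = 1.73913 μs.
Transmission budget = 2.51 − 1.73913 = 0.77087 μs.
R ≥ L / t_tx = 10000 bits / 7.7087e-07 s = 12.97 Gbps.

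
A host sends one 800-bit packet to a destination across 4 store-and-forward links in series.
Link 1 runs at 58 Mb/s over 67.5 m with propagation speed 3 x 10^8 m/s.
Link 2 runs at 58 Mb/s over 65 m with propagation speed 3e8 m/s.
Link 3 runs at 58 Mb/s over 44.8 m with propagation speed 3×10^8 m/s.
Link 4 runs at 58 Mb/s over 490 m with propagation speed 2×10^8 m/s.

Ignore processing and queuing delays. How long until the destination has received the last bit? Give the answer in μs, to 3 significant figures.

Transmission delay per hop = L/R = 800/58000000 = 13.7931 μs; 4 hops → 55.1724 μs.
Propagation delays (d/s per hop): 0.225, 0.216667, 0.149333, 2.45 μs; sum = 3.041 μs.
End-to-end = 58.2 μs.

58.2 μs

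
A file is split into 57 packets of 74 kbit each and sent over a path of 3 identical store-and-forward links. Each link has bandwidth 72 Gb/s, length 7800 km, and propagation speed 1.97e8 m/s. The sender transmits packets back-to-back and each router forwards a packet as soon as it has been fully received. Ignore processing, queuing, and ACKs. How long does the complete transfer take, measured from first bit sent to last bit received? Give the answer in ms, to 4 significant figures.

Per-hop transmission t_tx = L/R = 74000/72000000000 = 0.00102778 ms.
Per-hop propagation t_prop = 7800000/197000000 = 39.5939 ms.
Pipeline fill: first packet needs 3·t_tx to clear all hops; remaining 56 packets each add one t_tx.
Total = (3+57-1)·t_tx + 3·t_prop = 59·0.00102778 + 3·39.5939 = 118.8 ms.

118.8 ms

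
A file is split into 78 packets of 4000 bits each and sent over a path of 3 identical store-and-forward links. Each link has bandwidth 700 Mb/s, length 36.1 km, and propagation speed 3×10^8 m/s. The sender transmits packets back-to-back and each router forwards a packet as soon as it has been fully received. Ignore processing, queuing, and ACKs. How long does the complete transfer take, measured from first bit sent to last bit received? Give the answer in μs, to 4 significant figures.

Per-hop transmission t_tx = L/R = 4000/700000000 = 5.71429 μs.
Per-hop propagation t_prop = 36100/300000000 = 120.333 μs.
Pipeline fill: first packet needs 3·t_tx to clear all hops; remaining 77 packets each add one t_tx.
Total = (3+78-1)·t_tx + 3·t_prop = 80·5.71429 + 3·120.333 = 818.1 μs.

818.1 μs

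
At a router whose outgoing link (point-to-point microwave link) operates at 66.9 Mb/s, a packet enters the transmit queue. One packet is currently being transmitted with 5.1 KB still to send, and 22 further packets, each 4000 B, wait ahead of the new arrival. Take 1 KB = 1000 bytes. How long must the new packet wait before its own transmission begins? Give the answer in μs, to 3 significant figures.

Each queued packet: L/R = 32000/6.69e+07 = 478.326 μs.
22 queued → 10523.2 μs.
Plus remaining 40800 bits of current packet: 609.865 μs.
Queuing delay = 11100 μs.

11100 μs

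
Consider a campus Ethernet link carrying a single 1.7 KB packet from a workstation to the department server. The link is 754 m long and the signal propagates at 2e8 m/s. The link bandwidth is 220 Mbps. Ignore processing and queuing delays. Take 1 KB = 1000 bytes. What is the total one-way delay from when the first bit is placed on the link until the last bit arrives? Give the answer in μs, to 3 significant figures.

65.6 μs

L = 13600 bits.
Transmission delay = L/R = 13600 / 220000000 = 61.8182 μs.
Propagation delay = d/s = 754 m / 200000000 m/s = 3.77 μs.
Total = 65.6 μs.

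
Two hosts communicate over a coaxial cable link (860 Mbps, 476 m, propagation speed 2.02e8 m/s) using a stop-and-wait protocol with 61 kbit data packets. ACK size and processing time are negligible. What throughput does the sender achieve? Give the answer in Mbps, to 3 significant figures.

806 Mbps

t_tx = L/R = 61000/860000000 = 7.09302e-05 s.
t_prop = 476/202000000 = 2.35644e-06 s; RTT = 4.71287e-06 s.
Cycle = t_tx + RTT = 7.56431e-05 s.
Throughput = L / cycle = 61000 / 7.56431e-05 = 806 Mbps.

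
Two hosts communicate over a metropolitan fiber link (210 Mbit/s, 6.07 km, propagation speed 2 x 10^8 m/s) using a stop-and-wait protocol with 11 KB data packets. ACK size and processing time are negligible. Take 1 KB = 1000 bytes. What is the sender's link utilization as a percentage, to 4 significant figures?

87.35 %

t_tx = L/R = 88000/210000000 = 0.000419048 s.
t_prop = 6070/200000000 = 3.035e-05 s; RTT = 6.07e-05 s.
Cycle = t_tx + RTT = 0.000479748 s.
Utilization = t_tx / cycle = 0.000419048/0.000479748 = 87.35 %.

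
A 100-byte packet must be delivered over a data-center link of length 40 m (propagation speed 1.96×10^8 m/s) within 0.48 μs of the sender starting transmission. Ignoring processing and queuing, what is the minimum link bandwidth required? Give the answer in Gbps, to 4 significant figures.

L = 800 bits.
Propagation delay = 40 / 196000000 = 0.204082 μs.
Transmission budget = 0.48 − 0.204082 = 0.275918 μs.
R ≥ L / t_tx = 800 bits / 2.75918e-07 s = 2.899 Gbps.

2.899 Gbps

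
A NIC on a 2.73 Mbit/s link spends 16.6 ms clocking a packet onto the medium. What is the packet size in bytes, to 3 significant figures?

L = R × t_tx = 2730000 b/s × 0.0166 s = 45318 bits.
In bytes: 45318 / 8 = 5660 bytes.

5660 bytes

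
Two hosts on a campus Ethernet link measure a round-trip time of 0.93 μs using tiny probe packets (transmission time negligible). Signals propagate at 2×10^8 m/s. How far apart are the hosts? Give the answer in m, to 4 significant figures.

93.00 m

One-way propagation = RTT/2 = 0.465 μs.
d = s × t = 200000000 × 4.65e-07 = 93.00 m.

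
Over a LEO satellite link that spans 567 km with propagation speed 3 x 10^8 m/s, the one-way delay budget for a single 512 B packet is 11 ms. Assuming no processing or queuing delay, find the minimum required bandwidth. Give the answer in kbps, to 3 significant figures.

450 kbps

L = 4096 bits.
Propagation delay = 567000 / 300000000 = 1.89 ms.
Transmission budget = 11 − 1.89 = 9.11 ms.
R ≥ L / t_tx = 4096 bits / 0.00911 s = 450 kbps.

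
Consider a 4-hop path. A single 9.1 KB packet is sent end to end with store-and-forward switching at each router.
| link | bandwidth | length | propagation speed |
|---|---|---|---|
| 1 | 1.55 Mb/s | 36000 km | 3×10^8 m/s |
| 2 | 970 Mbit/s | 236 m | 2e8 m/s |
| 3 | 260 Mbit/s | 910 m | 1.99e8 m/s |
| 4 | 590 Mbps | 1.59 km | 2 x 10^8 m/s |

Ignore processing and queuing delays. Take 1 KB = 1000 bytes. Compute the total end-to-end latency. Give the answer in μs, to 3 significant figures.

167000 μs

L = 72800 bits.
Transmission delays (L/R per hop): 46967.7, 75.0515, 280, 123.39 μs; sum = 47446.2 μs.
Propagation delays (d/s per hop): 120000, 1.18, 4.57286, 7.95 μs; sum = 120014 μs.
End-to-end = 167000 μs.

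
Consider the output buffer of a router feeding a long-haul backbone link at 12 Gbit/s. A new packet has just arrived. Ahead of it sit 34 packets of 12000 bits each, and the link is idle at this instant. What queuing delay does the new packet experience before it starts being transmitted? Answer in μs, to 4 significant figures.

34.00 μs

Each queued packet: L/R = 12000/12000000000 = 1 μs.
34 queued → 34 μs.
Queuing delay = 34.00 μs.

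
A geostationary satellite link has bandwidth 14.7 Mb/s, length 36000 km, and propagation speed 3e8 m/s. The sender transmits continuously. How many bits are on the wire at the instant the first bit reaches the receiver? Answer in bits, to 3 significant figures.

1760000 bits

Propagation delay = 36000000 / 300000000 = 0.12 s.
BDP = R × t_prop = 14700000 × 0.12 = 1764000 bits.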